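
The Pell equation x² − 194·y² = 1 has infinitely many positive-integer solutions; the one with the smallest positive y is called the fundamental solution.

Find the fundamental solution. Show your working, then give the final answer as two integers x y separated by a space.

195 14

√194 = [13; 1,12,1,26, …], period ℓ=4 (even) → k=3
k=0  a_k=13  p_k/q_k = 13/1
k=1  a_k=1  p_k/q_k = 14/1
k=2  a_k=12  p_k/q_k = 181/13
k=3  a_k=1  p_k/q_k = 195/14
fundamental: x₁=195, y₁=14  (since 38025 − 194·196 = 1)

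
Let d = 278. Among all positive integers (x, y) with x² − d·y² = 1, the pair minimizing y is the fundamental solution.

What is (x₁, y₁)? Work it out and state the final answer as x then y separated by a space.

√278 = [16; 1,2,16,2,1,32, …], period ℓ=6 (even) → k=5
a_0=16:  p_0=16·1+0=16,  q_0=16·0+1=1
…
a_2=2:  p_2=2·17+16=50,  q_2=2·1+1=3
…
a_4=2:  p_4=2·817+50=1684,  q_4=2·49+3=101
a_5=1:  p_5=1·1684+817=2501,  q_5=1·101+49=150
fundamental: x₁=2501, y₁=150  (since 6255001 − 278·22500 = 1)

2501 150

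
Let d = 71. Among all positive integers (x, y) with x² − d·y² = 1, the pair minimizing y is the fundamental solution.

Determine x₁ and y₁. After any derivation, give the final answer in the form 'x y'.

3480 413

√71 = [8; 2,2,1,7,1,2,2,16, …], period ℓ=8 (even) → k=7
i=0: a=8 ⇒ p=8, q=1
…
i=2: a=2 ⇒ p=42, q=5
i=3: a=1 ⇒ p=59, q=7
…
i=6: a=2 ⇒ p=1483, q=176
i=7: a=2 ⇒ p=3480, q=413
→ (3480, 413).  Check: 3480²=12110400, 71·413²=12110399, difference 1.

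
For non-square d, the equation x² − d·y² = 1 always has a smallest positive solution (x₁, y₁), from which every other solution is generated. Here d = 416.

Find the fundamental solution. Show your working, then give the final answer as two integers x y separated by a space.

[20; 2,1,1,9,1,1,2,40] for √416; ℓ=8 ⇒ convergent index 7
step 0: (20, 1)  from 20·(1,0) + (0,1)
step 1: (41, 2)  from 2·(20,1) + (1,0)
step 2: (61, 3)  from 1·(41,2) + (20,1)
step 3: (102, 5)  from 1·(61,3) + (41,2)
step 4: (979, 48)  from 9·(102,5) + (61,3)
step 5: (1081, 53)  from 1·(979,48) + (102,5)
step 6: (2060, 101)  from 1·(1081,53) + (979,48)
step 7: (5201, 255)  from 2·(2060,101) + (1081,53)
→ (5201, 255).  Check: 5201²=27050401, 416·255²=27050400, difference 1.

5201 255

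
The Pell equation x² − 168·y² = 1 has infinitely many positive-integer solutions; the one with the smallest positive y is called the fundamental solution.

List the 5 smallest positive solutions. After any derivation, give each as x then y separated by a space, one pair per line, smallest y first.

13 1
337 26
8749 675
227137 17524
5896813 454949

d=168: √d = [12; 1,24] (ℓ=2, even), read p_1/q_1
i=0: a=12 ⇒ p=12, q=1
i=1: a=1 ⇒ p=13, q=1
→ (13, 1).  Check: 13²=169, 168·1²=168, difference 1.
(13+1√168)^2 = 337 + 26√168
(13+1√168)^3 = 8749 + 675√168
(13+1√168)^4 = 227137 + 17524√168
(13+1√168)^5 = 5896813 + 454949√168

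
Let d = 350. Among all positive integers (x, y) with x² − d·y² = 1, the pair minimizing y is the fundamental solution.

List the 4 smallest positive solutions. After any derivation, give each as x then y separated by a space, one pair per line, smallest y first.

√350 → a₀=18, period (1,2,2,2,1,36); ℓ=6 even so k=5
i=0: a=18 ⇒ p=18, q=1
i=1: a=1 ⇒ p=19, q=1
…
i=3: a=2 ⇒ p=131, q=7
i=4: a=2 ⇒ p=318, q=17
i=5: a=1 ⇒ p=449, q=24
fundamental: x₁=449, y₁=24  (since 201601 − 350·576 = 1)
(449+24√350)^2 = 403201 + 21552√350
(449+24√350)^3 = 362074049 + 19353672√350
(449+24√350)^4 = 325142092801 + 17379575904√350

449 24
403201 21552
362074049 19353672
325142092801 17379575904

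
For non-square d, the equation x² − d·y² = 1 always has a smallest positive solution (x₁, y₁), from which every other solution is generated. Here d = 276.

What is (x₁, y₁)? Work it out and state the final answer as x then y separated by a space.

√276 = [16; 1,1,1,1,2,2,2,1,1,1,1,32, …], period ℓ=12 (even) → k=11
i=0: a=16 ⇒ p=16, q=1
i=1: a=1 ⇒ p=17, q=1
…
i=4: a=1 ⇒ p=83, q=5
…
i=6: a=2 ⇒ p=515, q=31
i=7: a=2 ⇒ p=1246, q=75
…
i=9: a=1 ⇒ p=3007, q=181
i=10: a=1 ⇒ p=4768, q=287
i=11: a=1 ⇒ p=7775, q=468
→ (7775, 468).  Check: 7775²=60450625, 276·468²=60450624, difference 1.

7775 468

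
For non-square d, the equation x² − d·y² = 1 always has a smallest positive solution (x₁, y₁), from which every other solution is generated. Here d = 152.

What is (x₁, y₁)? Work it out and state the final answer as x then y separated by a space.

√152 = [12; 3,24, …], period ℓ=2 (even) → k=1
k=0  a_k=12  p_k/q_k = 12/1
k=1  a_k=3  p_k/q_k = 37/3
(x₁, y₁) = (37, 3);  37² − 152·3² = 1 ✓

37 3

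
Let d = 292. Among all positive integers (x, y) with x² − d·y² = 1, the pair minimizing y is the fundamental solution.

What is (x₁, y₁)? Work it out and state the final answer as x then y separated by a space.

√292 = [17; 11,2,1,3,8,3,1,2,11,34, …], period ℓ=10 (even) → k=9
a_0=17:  p_0=17·1+0=17,  q_0=17·0+1=1
a_1=11:  p_1=11·17+1=188,  q_1=11·1+0=11
a_2=2:  p_2=2·188+17=393,  q_2=2·11+1=23
a_3=1:  p_3=1·393+188=581,  q_3=1·23+11=34
a_4=3:  p_4=3·581+393=2136,  q_4=3·34+23=125
a_5=8:  p_5=8·2136+581=17669,  q_5=8·125+34=1034
a_6=3:  p_6=3·17669+2136=55143,  q_6=3·1034+125=3227
…
a_8=2:  p_8=2·72812+55143=200767,  q_8=2·4261+3227=11749
a_9=11:  p_9=11·200767+72812=2281249,  q_9=11·11749+4261=133500
→ (2281249, 133500).  Check: 2281249²=5204097000001, 292·133500²=5204097000000, difference 1.

2281249 133500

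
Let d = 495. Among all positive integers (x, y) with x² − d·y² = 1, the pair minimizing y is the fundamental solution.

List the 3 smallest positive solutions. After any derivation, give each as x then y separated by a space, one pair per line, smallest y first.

[22; 4,44] for √495; ℓ=2 ⇒ convergent index 1
i=0: a=22 ⇒ p=22, q=1
i=1: a=4 ⇒ p=89, q=4
(x₁, y₁) = (89, 4);  89² − 495·4² = 1 ✓
k=2:  x_2 = 89·89+495·4·4 = 15841,  y_2 = 89·4+4·89 = 712
k=3:  x_3 = 89·15841+495·4·712 = 2819609,  y_3 = 89·712+4·15841 = 126732

89 4
15841 712
2819609 126732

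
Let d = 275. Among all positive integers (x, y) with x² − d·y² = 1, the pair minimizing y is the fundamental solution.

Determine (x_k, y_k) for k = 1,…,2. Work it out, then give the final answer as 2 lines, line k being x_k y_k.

√275 = [16; 1,1,2,1,1,32, …], period ℓ=6 (even) → k=5
step 0: (16, 1)  from 16·(1,0) + (0,1)
…
step 4: (116, 7)  from 1·(83,5) + (33,2)
step 5: (199, 12)  from 1·(116,7) + (83,5)
→ (199, 12).  Check: 199²=39601, 275·12²=39600, difference 1.
k=2:  x_2 = 199·199+275·12·12 = 79201,  y_2 = 199·12+12·199 = 4776

199 12
79201 4776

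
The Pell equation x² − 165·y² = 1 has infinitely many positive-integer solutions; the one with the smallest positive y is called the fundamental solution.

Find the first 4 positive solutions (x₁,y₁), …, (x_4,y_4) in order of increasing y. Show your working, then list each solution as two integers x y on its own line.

√165 = [12; 1,5,2,5,1,24, …], period ℓ=6 (even) → k=5
a_0=12:  p_0=12·1+0=12,  q_0=12·0+1=1
a_1=1:  p_1=1·12+1=13,  q_1=1·1+0=1
a_2=5:  p_2=5·13+12=77,  q_2=5·1+1=6
…
a_4=5:  p_4=5·167+77=912,  q_4=5·13+6=71
a_5=1:  p_5=1·912+167=1079,  q_5=1·71+13=84
→ (1079, 84).  Check: 1079²=1164241, 165·84²=1164240, difference 1.
(x_2, y_2) = (1079·1079 + 165·84·84, 1079·84 + 84·1079) = (2328481, 181272)
(x_3, y_3) = (1079·2328481 + 165·84·181272, 1079·181272 + 84·2328481) = (5024860919, 391184892)
(x_4, y_4) = (1079·5024860919 + 165·84·391184892, 1079·391184892 + 84·5024860919) = (10843647534721, 844176815664)

1079 84
2328481 181272
5024860919 391184892
10843647534721 844176815664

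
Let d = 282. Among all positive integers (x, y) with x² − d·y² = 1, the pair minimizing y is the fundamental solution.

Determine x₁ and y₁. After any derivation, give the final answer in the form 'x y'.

√282 → a₀=16, period (1,3,1,4,1,3,1,32); ℓ=8 even so k=7
a_0=16:  p_0=16·1+0=16,  q_0=16·0+1=1
a_1=1:  p_1=1·16+1=17,  q_1=1·1+0=1
a_2=3:  p_2=3·17+16=67,  q_2=3·1+1=4
…
a_4=4:  p_4=4·84+67=403,  q_4=4·5+4=24
a_5=1:  p_5=1·403+84=487,  q_5=1·24+5=29
a_6=3:  p_6=3·487+403=1864,  q_6=3·29+24=111
a_7=1:  p_7=1·1864+487=2351,  q_7=1·111+29=140
→ (2351, 140).  Check: 2351²=5527201, 282·140²=5527200, difference 1.

2351 140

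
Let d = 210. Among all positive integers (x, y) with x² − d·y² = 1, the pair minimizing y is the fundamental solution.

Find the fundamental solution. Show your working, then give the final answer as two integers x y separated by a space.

√210 → a₀=14, period (2,28); ℓ=2 even so k=1
i=0: a=14 ⇒ p=14, q=1
i=1: a=2 ⇒ p=29, q=2
fundamental: x₁=29, y₁=2  (since 841 − 210·4 = 1)

29 2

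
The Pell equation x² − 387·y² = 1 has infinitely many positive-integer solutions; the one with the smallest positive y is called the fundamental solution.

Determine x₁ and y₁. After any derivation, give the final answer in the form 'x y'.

√387 → a₀=19, period (1,2,19,2,1,38); ℓ=6 even so k=5
k=0  a_k=19  p_k/q_k = 19/1
k=1  a_k=1  p_k/q_k = 20/1
k=2  a_k=2  p_k/q_k = 59/3
k=3  a_k=19  p_k/q_k = 1141/58
k=4  a_k=2  p_k/q_k = 2341/119
k=5  a_k=1  p_k/q_k = 3482/177
→ (3482, 177).  Check: 3482²=12124324, 387·177²=12124323, difference 1.

3482 177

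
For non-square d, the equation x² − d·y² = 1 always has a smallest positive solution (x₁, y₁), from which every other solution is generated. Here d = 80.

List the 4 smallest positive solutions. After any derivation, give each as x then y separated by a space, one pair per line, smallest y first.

√80 → a₀=8, period (1,16); ℓ=2 even so k=1
k=0  a_k=8  p_k/q_k = 8/1
k=1  a_k=1  p_k/q_k = 9/1
→ (9, 1).  Check: 9²=81, 80·1²=80, difference 1.
(9+1√80)^2 = 161 + 18√80
(9+1√80)^3 = 2889 + 323√80
(9+1√80)^4 = 51841 + 5796√80

9 1
161 18
2889 323
51841 5796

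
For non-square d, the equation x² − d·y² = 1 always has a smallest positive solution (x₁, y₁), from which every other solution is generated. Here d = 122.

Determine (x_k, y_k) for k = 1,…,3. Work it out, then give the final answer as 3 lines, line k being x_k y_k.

√122 → a₀=11, period (22); ℓ=1 odd so k=1
i=0: a=11 ⇒ p=11, q=1
i=1: a=22 ⇒ p=243, q=22
fundamental: x₁=243, y₁=22  (since 59049 − 122·484 = 1)
k=2:  x_2 = 243·243+122·22·22 = 118097,  y_2 = 243·22+22·243 = 10692
k=3:  x_3 = 243·118097+122·22·10692 = 57394899,  y_3 = 243·10692+22·118097 = 5196290

243 22
118097 10692
57394899 5196290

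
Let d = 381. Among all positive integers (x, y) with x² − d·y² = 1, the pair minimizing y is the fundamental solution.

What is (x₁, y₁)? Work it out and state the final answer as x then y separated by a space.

1015 52

d=381: √d = [19; 1,1,12,1,1,38] (ℓ=6, even), read p_5/q_5
a_0=19:  p_0=19·1+0=19,  q_0=19·0+1=1
…
a_3=12:  p_3=12·39+20=488,  q_3=12·2+1=25
a_4=1:  p_4=1·488+39=527,  q_4=1·25+2=27
a_5=1:  p_5=1·527+488=1015,  q_5=1·27+25=52
→ (1015, 52).  Check: 1015²=1030225, 381·52²=1030224, difference 1.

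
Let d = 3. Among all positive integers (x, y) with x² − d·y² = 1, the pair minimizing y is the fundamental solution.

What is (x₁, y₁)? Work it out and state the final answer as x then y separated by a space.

2 1

√3 → a₀=1, period (1,2); ℓ=2 even so k=1
i=0: a=1 ⇒ p=1, q=1
i=1: a=1 ⇒ p=2, q=1
→ (2, 1).  Check: 2²=4, 3·1²=3, difference 1.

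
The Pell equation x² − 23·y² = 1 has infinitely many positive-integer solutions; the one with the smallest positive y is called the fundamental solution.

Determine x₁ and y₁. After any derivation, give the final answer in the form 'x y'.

√23 → a₀=4, period (1,3,1,8); ℓ=4 even so k=3
step 0: (4, 1)  from 4·(1,0) + (0,1)
step 1: (5, 1)  from 1·(4,1) + (1,0)
step 2: (19, 4)  from 3·(5,1) + (4,1)
step 3: (24, 5)  from 1·(19,4) + (5,1)
→ (24, 5).  Check: 24²=576, 23·5²=575, difference 1.

24 5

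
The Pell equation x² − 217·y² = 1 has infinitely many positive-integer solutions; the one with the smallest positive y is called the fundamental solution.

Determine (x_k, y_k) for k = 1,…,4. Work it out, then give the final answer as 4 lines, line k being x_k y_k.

3844063 260952
29553640695937 2006231855952
227212113429087499999 15424163293772565000
1746835356769087211376615937 118582910847096488831334048

√217 → a₀=14, period (1,2,1,2,1,…,2,1,28); ℓ=16 even so k=15
k=0  a_k=14  p_k/q_k = 14/1
…
k=2  a_k=2  p_k/q_k = 44/3
k=3  a_k=1  p_k/q_k = 59/4
…
k=6  a_k=1  p_k/q_k = 383/26
…
k=8  a_k=4  p_k/q_k = 15055/1022
k=9  a_k=9  p_k/q_k = 139163/9447
…
k=14  a_k=2  p_k/q_k = 2809702/190735
k=15  a_k=1  p_k/q_k = 3844063/260952
(x₁, y₁) = (3844063, 260952);  3844063² − 217·260952² = 1 ✓
n=2: (3844063,260952)∘(3844063,260952) = (3844063·3844063+217·260952·260952, 3844063·260952+260952·3844063) = (29553640695937,2006231855952)
n=3: (29553640695937,2006231855952)∘(3844063,260952) = (3844063·29553640695937+217·260952·2006231855952, 3844063·2006231855952+260952·29553640695937) = (227212113429087499999,15424163293772565000)
n=4: (227212113429087499999,15424163293772565000)∘(3844063,260952) = (3844063·227212113429087499999+217·260952·15424163293772565000, 3844063·15424163293772565000+260952·227212113429087499999) = (1746835356769087211376615937,118582910847096488831334048)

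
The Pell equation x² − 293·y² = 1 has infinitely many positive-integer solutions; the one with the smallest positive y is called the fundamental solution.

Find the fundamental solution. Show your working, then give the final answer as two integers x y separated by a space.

12320649 719780

d=293: √d = [17; 8,1,1,8,34] (ℓ=5, odd), read p_9/q_9
a_0=17:  p_0=17·1+0=17,  q_0=17·0+1=1
…
a_5=34:  p_5=34·2482+291=84679,  q_5=34·145+17=4947
a_6=8:  p_6=8·84679+2482=679914,  q_6=8·4947+145=39721
a_7=1:  p_7=1·679914+84679=764593,  q_7=1·39721+4947=44668
a_8=1:  p_8=1·764593+679914=1444507,  q_8=1·44668+39721=84389
a_9=8:  p_9=8·1444507+764593=12320649,  q_9=8·84389+44668=719780
(x₁, y₁) = (12320649, 719780);  12320649² − 293·719780² = 1 ✓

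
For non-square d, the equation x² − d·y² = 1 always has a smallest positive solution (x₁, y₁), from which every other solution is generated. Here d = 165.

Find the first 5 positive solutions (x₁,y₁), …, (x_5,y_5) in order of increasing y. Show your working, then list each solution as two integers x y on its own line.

1079 84
2328481 181272
5024860919 391184892
10843647534721 844176815664
23400586355066999 1821733177018020

[12; 1,5,2,5,1,24] for √165; ℓ=6 ⇒ convergent index 5
step 0: (12, 1)  from 12·(1,0) + (0,1)
step 1: (13, 1)  from 1·(12,1) + (1,0)
step 2: (77, 6)  from 5·(13,1) + (12,1)
step 3: (167, 13)  from 2·(77,6) + (13,1)
step 4: (912, 71)  from 5·(167,13) + (77,6)
step 5: (1079, 84)  from 1·(912,71) + (167,13)
→ (1079, 84).  Check: 1079²=1164241, 165·84²=1164240, difference 1.
(x_2, y_2) = (1079·1079 + 165·84·84, 1079·84 + 84·1079) = (2328481, 181272)
(x_3, y_3) = (1079·2328481 + 165·84·181272, 1079·181272 + 84·2328481) = (5024860919, 391184892)
(x_4, y_4) = (1079·5024860919 + 165·84·391184892, 1079·391184892 + 84·5024860919) = (10843647534721, 844176815664)
(x_5, y_5) = (1079·10843647534721 + 165·84·844176815664, 1079·844176815664 + 84·10843647534721) = (23400586355066999, 1821733177018020)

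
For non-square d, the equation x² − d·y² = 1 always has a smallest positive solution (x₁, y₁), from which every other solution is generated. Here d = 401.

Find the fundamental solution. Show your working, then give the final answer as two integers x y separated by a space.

801 40

√401 = [20; 40, …], period ℓ=1 (odd) → k=1
step 0: (20, 1)  from 20·(1,0) + (0,1)
step 1: (801, 40)  from 40·(20,1) + (1,0)
(x₁, y₁) = (801, 40);  801² − 401·40² = 1 ✓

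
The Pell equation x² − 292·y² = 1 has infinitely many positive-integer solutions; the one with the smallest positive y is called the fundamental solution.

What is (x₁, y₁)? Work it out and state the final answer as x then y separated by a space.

2281249 133500

√292 = [17; 11,2,1,3,8,3,1,2,11,34, …], period ℓ=10 (even) → k=9
k=0  a_k=17  p_k/q_k = 17/1
…
k=6  a_k=3  p_k/q_k = 55143/3227
…
k=8  a_k=2  p_k/q_k = 200767/11749
k=9  a_k=11  p_k/q_k = 2281249/133500
(x₁, y₁) = (2281249, 133500);  2281249² − 292·133500² = 1 ✓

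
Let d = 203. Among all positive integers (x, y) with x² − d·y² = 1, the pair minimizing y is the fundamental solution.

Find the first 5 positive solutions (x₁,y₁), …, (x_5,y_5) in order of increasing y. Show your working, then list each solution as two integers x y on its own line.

√203 → a₀=14, period (4,28); ℓ=2 even so k=1
a_0=14:  p_0=14·1+0=14,  q_0=14·0+1=1
a_1=4:  p_1=4·14+1=57,  q_1=4·1+0=4
fundamental: x₁=57, y₁=4  (since 3249 − 203·16 = 1)
(57+4√203)^2 = 6497 + 456√203
(57+4√203)^3 = 740601 + 51980√203
(57+4√203)^4 = 84422017 + 5925264√203
(57+4√203)^5 = 9623369337 + 675428116√203

57 4
6497 456
740601 51980
84422017 5925264
9623369337 675428116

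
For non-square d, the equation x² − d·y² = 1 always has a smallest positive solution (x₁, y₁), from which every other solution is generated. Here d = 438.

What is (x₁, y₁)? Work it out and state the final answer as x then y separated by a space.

293 14

d=438: √d = [20; 1,12,1,40] (ℓ=4, even), read p_3/q_3
step 0: (20, 1)  from 20·(1,0) + (0,1)
step 1: (21, 1)  from 1·(20,1) + (1,0)
step 2: (272, 13)  from 12·(21,1) + (20,1)
step 3: (293, 14)  from 1·(272,13) + (21,1)
→ (293, 14).  Check: 293²=85849, 438·14²=85848, difference 1.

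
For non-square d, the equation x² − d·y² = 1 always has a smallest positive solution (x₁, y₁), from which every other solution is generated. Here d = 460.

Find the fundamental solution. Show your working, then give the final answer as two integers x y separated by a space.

2535751 118230

√460 = [21; 2,4,3,1,2,10,2,1,3,4,2,42, …], period ℓ=12 (even) → k=11
a_0=21:  p_0=21·1+0=21,  q_0=21·0+1=1
a_1=2:  p_1=2·21+1=43,  q_1=2·1+0=2
…
a_3=3:  p_3=3·193+43=622,  q_3=3·9+2=29
a_4=1:  p_4=1·622+193=815,  q_4=1·29+9=38
a_5=2:  p_5=2·815+622=2252,  q_5=2·38+29=105
a_6=10:  p_6=10·2252+815=23335,  q_6=10·105+38=1088
a_7=2:  p_7=2·23335+2252=48922,  q_7=2·1088+105=2281
a_8=1:  p_8=1·48922+23335=72257,  q_8=1·2281+1088=3369
a_9=3:  p_9=3·72257+48922=265693,  q_9=3·3369+2281=12388
a_10=4:  p_10=4·265693+72257=1135029,  q_10=4·12388+3369=52921
a_11=2:  p_11=2·1135029+265693=2535751,  q_11=2·52921+12388=118230
(x₁, y₁) = (2535751, 118230);  2535751² − 460·118230² = 1 ✓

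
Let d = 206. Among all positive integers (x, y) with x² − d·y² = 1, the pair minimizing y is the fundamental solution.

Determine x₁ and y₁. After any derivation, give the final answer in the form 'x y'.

√206 → a₀=14, period (2,1,5,14,5,1,2,28); ℓ=8 even so k=7
k=0  a_k=14  p_k/q_k = 14/1
…
k=2  a_k=1  p_k/q_k = 43/3
k=3  a_k=5  p_k/q_k = 244/17
k=4  a_k=14  p_k/q_k = 3459/241
…
k=6  a_k=1  p_k/q_k = 20998/1463
k=7  a_k=2  p_k/q_k = 59535/4148
(x₁, y₁) = (59535, 4148);  59535² − 206·4148² = 1 ✓

59535 4148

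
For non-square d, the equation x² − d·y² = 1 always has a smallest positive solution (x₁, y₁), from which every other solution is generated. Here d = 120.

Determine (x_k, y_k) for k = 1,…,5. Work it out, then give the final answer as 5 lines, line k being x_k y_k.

11 1
241 22
5291 483
116161 10604
2550251 232805

√120 = [10; 1,20, …], period ℓ=2 (even) → k=1
step 0: (10, 1)  from 10·(1,0) + (0,1)
step 1: (11, 1)  from 1·(10,1) + (1,0)
(x₁, y₁) = (11, 1);  11² − 120·1² = 1 ✓
k=2:  x_2 = 11·11+120·1·1 = 241,  y_2 = 11·1+1·11 = 22
k=3:  x_3 = 11·241+120·1·22 = 5291,  y_3 = 11·22+1·241 = 483
k=4:  x_4 = 11·5291+120·1·483 = 116161,  y_4 = 11·483+1·5291 = 10604
k=5:  x_5 = 11·116161+120·1·10604 = 2550251,  y_5 = 11·10604+1·116161 = 232805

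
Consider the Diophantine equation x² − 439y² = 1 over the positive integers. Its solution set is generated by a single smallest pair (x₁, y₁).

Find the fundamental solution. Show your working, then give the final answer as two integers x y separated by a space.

√439 = [20; 1,19,1,40, …], period ℓ=4 (even) → k=3
i=0: a=20 ⇒ p=20, q=1
i=1: a=1 ⇒ p=21, q=1
i=2: a=19 ⇒ p=419, q=20
i=3: a=1 ⇒ p=440, q=21
(x₁, y₁) = (440, 21);  440² − 439·21² = 1 ✓

440 21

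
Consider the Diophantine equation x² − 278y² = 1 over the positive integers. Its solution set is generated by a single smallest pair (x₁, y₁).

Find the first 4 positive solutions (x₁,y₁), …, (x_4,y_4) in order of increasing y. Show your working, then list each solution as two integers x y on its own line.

d=278: √d = [16; 1,2,16,2,1,32] (ℓ=6, even), read p_5/q_5
a_0=16:  p_0=16·1+0=16,  q_0=16·0+1=1
a_1=1:  p_1=1·16+1=17,  q_1=1·1+0=1
a_2=2:  p_2=2·17+16=50,  q_2=2·1+1=3
…
a_4=2:  p_4=2·817+50=1684,  q_4=2·49+3=101
a_5=1:  p_5=1·1684+817=2501,  q_5=1·101+49=150
(x₁, y₁) = (2501, 150);  2501² − 278·150² = 1 ✓
n=2: (2501,150)∘(2501,150) = (2501·2501+278·150·150, 2501·150+150·2501) = (12510001,750300)
n=3: (12510001,750300)∘(2501,150) = (2501·12510001+278·150·750300, 2501·750300+150·12510001) = (62575022501,3753000450)
n=4: (62575022501,3753000450)∘(2501,150) = (2501·62575022501+278·150·3753000450, 2501·3753000450+150·62575022501) = (313000250040001,18772507500600)

2501 150
12510001 750300
62575022501 3753000450
313000250040001 18772507500600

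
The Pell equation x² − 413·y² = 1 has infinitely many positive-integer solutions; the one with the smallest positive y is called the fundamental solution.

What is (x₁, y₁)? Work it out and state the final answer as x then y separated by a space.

d=413: √d = [20; 3,9,1,4,1,9,3,40] (ℓ=8, even), read p_7/q_7
a_0=20:  p_0=20·1+0=20,  q_0=20·0+1=1
…
a_3=1:  p_3=1·569+61=630,  q_3=1·28+3=31
a_4=4:  p_4=4·630+569=3089,  q_4=4·31+28=152
a_5=1:  p_5=1·3089+630=3719,  q_5=1·152+31=183
a_6=9:  p_6=9·3719+3089=36560,  q_6=9·183+152=1799
a_7=3:  p_7=3·36560+3719=113399,  q_7=3·1799+183=5580
→ (113399, 5580).  Check: 113399²=12859333201, 413·5580²=12859333200, difference 1.

113399 5580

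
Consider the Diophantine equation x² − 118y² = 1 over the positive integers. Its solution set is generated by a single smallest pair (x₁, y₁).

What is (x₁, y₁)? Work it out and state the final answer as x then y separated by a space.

306917 28254

[10; 1,6,3,2,10,2,3,6,1,20] for √118; ℓ=10 ⇒ convergent index 9
step 0: (10, 1)  from 10·(1,0) + (0,1)
…
step 5: (5779, 532)  from 10·(554,51) + (239,22)
step 6: (12112, 1115)  from 2·(5779,532) + (554,51)
…
step 8: (264802, 24377)  from 6·(42115,3877) + (12112,1115)
step 9: (306917, 28254)  from 1·(264802,24377) + (42115,3877)
fundamental: x₁=306917, y₁=28254  (since 94198044889 − 118·798288516 = 1)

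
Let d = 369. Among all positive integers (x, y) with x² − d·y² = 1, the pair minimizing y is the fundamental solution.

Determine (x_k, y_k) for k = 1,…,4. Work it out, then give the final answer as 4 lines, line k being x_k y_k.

8396801 437120
141012534067201 7340819306240
2368108374136006451201 123278797782910239360
39769069528107045198367948801 2070295065004669620717268480

√369 = [19; 4,1,3,2,7,4,7,2,3,1,4,38, …], period ℓ=12 (even) → k=11
step 0: (19, 1)  from 19·(1,0) + (0,1)
step 1: (77, 4)  from 4·(19,1) + (1,0)
…
step 5: (6147, 320)  from 7·(826,43) + (365,19)
…
step 7: (184045, 9581)  from 7·(25414,1323) + (6147,320)
…
step 10: (1758061, 91521)  from 1·(1364557,71036) + (393504,20485)
step 11: (8396801, 437120)  from 4·(1758061,91521) + (1364557,71036)
→ (8396801, 437120).  Check: 8396801²=70506267033601, 369·437120²=70506267033600, difference 1.
(8396801+437120√369)^2 = 141012534067201 + 7340819306240√369
(8396801+437120√369)^3 = 2368108374136006451201 + 123278797782910239360√369
(8396801+437120√369)^4 = 39769069528107045198367948801 + 2070295065004669620717268480√369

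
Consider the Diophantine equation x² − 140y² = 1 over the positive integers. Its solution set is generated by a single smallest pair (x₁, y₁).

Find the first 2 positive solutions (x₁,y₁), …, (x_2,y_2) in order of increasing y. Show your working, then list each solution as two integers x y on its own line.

71 6
10081 852

√140 = [11; 1,4,1,22, …], period ℓ=4 (even) → k=3
i=0: a=11 ⇒ p=11, q=1
i=1: a=1 ⇒ p=12, q=1
i=2: a=4 ⇒ p=59, q=5
i=3: a=1 ⇒ p=71, q=6
(x₁, y₁) = (71, 6);  71² − 140·6² = 1 ✓
(71+6√140)^2 = 10081 + 852√140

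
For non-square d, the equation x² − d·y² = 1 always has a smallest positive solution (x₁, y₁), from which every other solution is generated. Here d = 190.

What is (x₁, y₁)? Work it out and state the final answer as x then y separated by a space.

√190 = [13; 1,3,1,1,1,…,3,1,26, …], period ℓ=14 (even) → k=13
step 0: (13, 1)  from 13·(1,0) + (0,1)
step 1: (14, 1)  from 1·(13,1) + (1,0)
step 2: (55, 4)  from 3·(14,1) + (13,1)
step 3: (69, 5)  from 1·(55,4) + (14,1)
step 4: (124, 9)  from 1·(69,5) + (55,4)
step 5: (193, 14)  from 1·(124,9) + (69,5)
…
step 8: (2936, 213)  from 2·(1213,88) + (510,37)
…
step 10: (7085, 514)  from 1·(4149,301) + (2936,213)
…
step 12: (40787, 2959)  from 3·(11234,815) + (7085,514)
step 13: (52021, 3774)  from 1·(40787,2959) + (11234,815)
fundamental: x₁=52021, y₁=3774  (since 2706184441 − 190·14243076 = 1)

52021 3774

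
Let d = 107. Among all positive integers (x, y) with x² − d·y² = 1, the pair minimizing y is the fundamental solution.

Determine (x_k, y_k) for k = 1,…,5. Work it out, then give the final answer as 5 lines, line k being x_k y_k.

[10; 2,1,9,1,2,20] for √107; ℓ=6 ⇒ convergent index 5
a_0=10:  p_0=10·1+0=10,  q_0=10·0+1=1
…
a_2=1:  p_2=1·21+10=31,  q_2=1·2+1=3
…
a_4=1:  p_4=1·300+31=331,  q_4=1·29+3=32
a_5=2:  p_5=2·331+300=962,  q_5=2·32+29=93
fundamental: x₁=962, y₁=93  (since 925444 − 107·8649 = 1)
n=2: (962,93)∘(962,93) = (962·962+107·93·93, 962·93+93·962) = (1850887,178932)
n=3: (1850887,178932)∘(962,93) = (962·1850887+107·93·178932, 962·178932+93·1850887) = (3561105626,344265075)
n=4: (3561105626,344265075)∘(962,93) = (962·3561105626+107·93·344265075, 962·344265075+93·3561105626) = (6851565373537,662365825368)
n=5: (6851565373537,662365825368)∘(962,93) = (962·6851565373537+107·93·662365825368, 962·662365825368+93·6851565373537) = (13182408217579562,1274391503742957)

962 93
1850887 178932
3561105626 344265075
6851565373537 662365825368
13182408217579562 1274391503742957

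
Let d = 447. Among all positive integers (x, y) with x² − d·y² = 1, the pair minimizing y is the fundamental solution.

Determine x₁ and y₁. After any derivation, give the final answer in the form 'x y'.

148 7

d=447: √d = [21; 7,42] (ℓ=2, even), read p_1/q_1
i=0: a=21 ⇒ p=21, q=1
i=1: a=7 ⇒ p=148, q=7
(x₁, y₁) = (148, 7);  148² − 447·7² = 1 ✓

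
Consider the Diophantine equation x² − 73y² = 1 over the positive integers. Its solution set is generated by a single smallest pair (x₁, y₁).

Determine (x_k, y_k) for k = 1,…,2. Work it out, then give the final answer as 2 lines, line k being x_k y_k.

2281249 267000
10408194000001 1218186966000

d=73: √d = [8; 1,1,5,5,1,1,16] (ℓ=7, odd), read p_13/q_13
step 0: (8, 1)  from 8·(1,0) + (0,1)
step 1: (9, 1)  from 1·(8,1) + (1,0)
step 2: (17, 2)  from 1·(9,1) + (8,1)
step 3: (94, 11)  from 5·(17,2) + (9,1)
step 4: (487, 57)  from 5·(94,11) + (17,2)
step 5: (581, 68)  from 1·(487,57) + (94,11)
step 6: (1068, 125)  from 1·(581,68) + (487,57)
step 7: (17669, 2068)  from 16·(1068,125) + (581,68)
step 8: (18737, 2193)  from 1·(17669,2068) + (1068,125)
step 9: (36406, 4261)  from 1·(18737,2193) + (17669,2068)
step 10: (200767, 23498)  from 5·(36406,4261) + (18737,2193)
step 11: (1040241, 121751)  from 5·(200767,23498) + (36406,4261)
step 12: (1241008, 145249)  from 1·(1040241,121751) + (200767,23498)
step 13: (2281249, 267000)  from 1·(1241008,145249) + (1040241,121751)
fundamental: x₁=2281249, y₁=267000  (since 5204097000001 − 73·71289000000 = 1)
(2281249+267000√73)^2 = 10408194000001 + 1218186966000√73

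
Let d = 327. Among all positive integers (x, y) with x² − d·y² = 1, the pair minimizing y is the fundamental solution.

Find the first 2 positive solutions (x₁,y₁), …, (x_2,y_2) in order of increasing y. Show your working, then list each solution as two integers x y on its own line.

√327 → a₀=18, period (12,36); ℓ=2 even so k=1
step 0: (18, 1)  from 18·(1,0) + (0,1)
step 1: (217, 12)  from 12·(18,1) + (1,0)
fundamental: x₁=217, y₁=12  (since 47089 − 327·144 = 1)
k=2:  x_2 = 217·217+327·12·12 = 94177,  y_2 = 217·12+12·217 = 5208

217 12
94177 5208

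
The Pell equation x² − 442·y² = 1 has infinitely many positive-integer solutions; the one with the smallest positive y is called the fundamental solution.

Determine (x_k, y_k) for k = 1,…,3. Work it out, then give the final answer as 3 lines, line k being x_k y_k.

883 42
1559377 74172
2753858899 130987710

d=442: √d = [21; 42] (ℓ=1, odd), read p_1/q_1
i=0: a=21 ⇒ p=21, q=1
i=1: a=42 ⇒ p=883, q=42
(x₁, y₁) = (883, 42);  883² − 442·42² = 1 ✓
k=2:  x_2 = 883·883+442·42·42 = 1559377,  y_2 = 883·42+42·883 = 74172
k=3:  x_3 = 883·1559377+442·42·74172 = 2753858899,  y_3 = 883·74172+42·1559377 = 130987710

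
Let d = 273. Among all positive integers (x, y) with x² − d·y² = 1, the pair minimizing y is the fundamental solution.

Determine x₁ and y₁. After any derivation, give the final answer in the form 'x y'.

[16; 1,1,10,1,1,32] for √273; ℓ=6 ⇒ convergent index 5
k=0  a_k=16  p_k/q_k = 16/1
k=1  a_k=1  p_k/q_k = 17/1
k=2  a_k=1  p_k/q_k = 33/2
k=3  a_k=10  p_k/q_k = 347/21
k=4  a_k=1  p_k/q_k = 380/23
k=5  a_k=1  p_k/q_k = 727/44
fundamental: x₁=727, y₁=44  (since 528529 − 273·1936 = 1)

727 44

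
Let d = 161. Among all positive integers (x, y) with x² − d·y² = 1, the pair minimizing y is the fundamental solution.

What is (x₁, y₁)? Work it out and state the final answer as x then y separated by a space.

11775 928

[12; 1,2,4,1,2,1,4,2,1,24] for √161; ℓ=10 ⇒ convergent index 9
a_0=12:  p_0=12·1+0=12,  q_0=12·0+1=1
…
a_8=2:  p_8=2·3667+774=8108,  q_8=2·289+61=639
a_9=1:  p_9=1·8108+3667=11775,  q_9=1·639+289=928
(x₁, y₁) = (11775, 928);  11775² − 161·928² = 1 ✓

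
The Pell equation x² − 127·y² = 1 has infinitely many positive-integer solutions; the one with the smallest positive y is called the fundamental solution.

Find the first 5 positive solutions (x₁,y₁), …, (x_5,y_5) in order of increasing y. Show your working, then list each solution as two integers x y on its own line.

4730624 419775
44757606858751 3971595379200
423462818377139450624 37576248838264821825
4006486743445029115330560001 355518209168531397366758400
37906364688445371364544653008890624 3363645945459311770024609913661375

√127 = [11; 3,1,2,2,7,11,7,2,2,1,3,22, …], period ℓ=12 (even) → k=11
a_0=11:  p_0=11·1+0=11,  q_0=11·0+1=1
…
a_2=1:  p_2=1·34+11=45,  q_2=1·3+1=4
a_3=2:  p_3=2·45+34=124,  q_3=2·4+3=11
…
a_5=7:  p_5=7·293+124=2175,  q_5=7·26+11=193
…
a_9=2:  p_9=2·367620+171701=906941,  q_9=2·32621+15236=80478
a_10=1:  p_10=1·906941+367620=1274561,  q_10=1·80478+32621=113099
a_11=3:  p_11=3·1274561+906941=4730624,  q_11=3·113099+80478=419775
(x₁, y₁) = (4730624, 419775);  4730624² − 127·419775² = 1 ✓
(4730624+419775√127)^2 = 44757606858751 + 3971595379200√127
(4730624+419775√127)^3 = 423462818377139450624 + 37576248838264821825√127
(4730624+419775√127)^4 = 4006486743445029115330560001 + 355518209168531397366758400√127
(4730624+419775√127)^5 = 37906364688445371364544653008890624 + 3363645945459311770024609913661375√127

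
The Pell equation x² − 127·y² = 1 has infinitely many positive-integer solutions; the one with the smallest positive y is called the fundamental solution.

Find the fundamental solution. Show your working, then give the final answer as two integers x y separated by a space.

d=127: √d = [11; 3,1,2,2,7,11,7,2,2,1,3,22] (ℓ=12, even), read p_11/q_11
k=0  a_k=11  p_k/q_k = 11/1
k=1  a_k=3  p_k/q_k = 34/3
k=2  a_k=1  p_k/q_k = 45/4
…
k=4  a_k=2  p_k/q_k = 293/26
k=5  a_k=7  p_k/q_k = 2175/193
k=6  a_k=11  p_k/q_k = 24218/2149
k=7  a_k=7  p_k/q_k = 171701/15236
k=8  a_k=2  p_k/q_k = 367620/32621
k=9  a_k=2  p_k/q_k = 906941/80478
k=10  a_k=1  p_k/q_k = 1274561/113099
k=11  a_k=3  p_k/q_k = 4730624/419775
→ (4730624, 419775).  Check: 4730624²=22378803429376, 127·419775²=22378803429375, difference 1.

4730624 419775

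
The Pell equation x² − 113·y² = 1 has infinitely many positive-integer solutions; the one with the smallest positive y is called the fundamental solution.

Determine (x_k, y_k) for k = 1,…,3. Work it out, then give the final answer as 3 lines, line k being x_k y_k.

1204353 113296
2900932297217 272896754976
6987493029899166849 657328051091107760

√113 = [10; 1,1,1,2,2,1,1,1,20, …], period ℓ=9 (odd) → k=17
step 0: (10, 1)  from 10·(1,0) + (0,1)
…
step 3: (32, 3)  from 1·(21,2) + (11,1)
step 4: (85, 8)  from 2·(32,3) + (21,2)
step 5: (202, 19)  from 2·(85,8) + (32,3)
step 6: (287, 27)  from 1·(202,19) + (85,8)
step 7: (489, 46)  from 1·(287,27) + (202,19)
…
step 9: (16009, 1506)  from 20·(776,73) + (489,46)
step 10: (16785, 1579)  from 1·(16009,1506) + (776,73)
step 11: (32794, 3085)  from 1·(16785,1579) + (16009,1506)
step 12: (49579, 4664)  from 1·(32794,3085) + (16785,1579)
step 13: (131952, 12413)  from 2·(49579,4664) + (32794,3085)
…
step 16: (758918, 71393)  from 1·(445435,41903) + (313483,29490)
step 17: (1204353, 113296)  from 1·(758918,71393) + (445435,41903)
(x₁, y₁) = (1204353, 113296);  1204353² − 113·113296² = 1 ✓
(x_2, y_2) = (1204353·1204353 + 113·113296·113296, 1204353·113296 + 113296·1204353) = (2900932297217, 272896754976)
(x_3, y_3) = (1204353·2900932297217 + 113·113296·272896754976, 1204353·272896754976 + 113296·2900932297217) = (6987493029899166849, 657328051091107760)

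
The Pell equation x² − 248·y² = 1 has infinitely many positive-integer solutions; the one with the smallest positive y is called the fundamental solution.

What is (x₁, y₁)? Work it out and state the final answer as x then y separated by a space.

63 4

d=248: √d = [15; 1,2,1,30] (ℓ=4, even), read p_3/q_3
i=0: a=15 ⇒ p=15, q=1
i=1: a=1 ⇒ p=16, q=1
i=2: a=2 ⇒ p=47, q=3
i=3: a=1 ⇒ p=63, q=4
(x₁, y₁) = (63, 4);  63² − 248·4² = 1 ✓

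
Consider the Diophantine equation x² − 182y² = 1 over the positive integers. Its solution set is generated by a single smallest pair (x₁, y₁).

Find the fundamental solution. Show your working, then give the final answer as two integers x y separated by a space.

d=182: √d = [13; 2,26] (ℓ=2, even), read p_1/q_1
i=0: a=13 ⇒ p=13, q=1
i=1: a=2 ⇒ p=27, q=2
(x₁, y₁) = (27, 2);  27² − 182·2² = 1 ✓

27 2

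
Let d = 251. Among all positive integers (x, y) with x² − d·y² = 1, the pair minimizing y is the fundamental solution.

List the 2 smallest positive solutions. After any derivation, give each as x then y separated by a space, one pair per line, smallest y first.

3674890 231957
27009633024199 1704832919460

√251 → a₀=15, period (1,5,2,1,2,…,5,1,30); ℓ=14 even so k=13
a_0=15:  p_0=15·1+0=15,  q_0=15·0+1=1
a_1=1:  p_1=1·15+1=16,  q_1=1·1+0=1
…
a_3=2:  p_3=2·95+16=206,  q_3=2·6+1=13
a_4=1:  p_4=1·206+95=301,  q_4=1·13+6=19
a_5=2:  p_5=2·301+206=808,  q_5=2·19+13=51
a_6=2:  p_6=2·808+301=1917,  q_6=2·51+19=121
a_7=15:  p_7=15·1917+808=29563,  q_7=15·121+51=1866
a_8=2:  p_8=2·29563+1917=61043,  q_8=2·1866+121=3853
…
a_10=1:  p_10=1·151649+61043=212692,  q_10=1·9572+3853=13425
a_11=2:  p_11=2·212692+151649=577033,  q_11=2·13425+9572=36422
a_12=5:  p_12=5·577033+212692=3097857,  q_12=5·36422+13425=195535
a_13=1:  p_13=1·3097857+577033=3674890,  q_13=1·195535+36422=231957
(x₁, y₁) = (3674890, 231957);  3674890² − 251·231957² = 1 ✓
(3674890+231957√251)^2 = 27009633024199 + 1704832919460√251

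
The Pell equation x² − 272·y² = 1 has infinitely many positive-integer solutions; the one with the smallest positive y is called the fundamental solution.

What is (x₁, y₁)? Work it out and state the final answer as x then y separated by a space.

33 2

[16; 2,32] for √272; ℓ=2 ⇒ convergent index 1
a_0=16:  p_0=16·1+0=16,  q_0=16·0+1=1
a_1=2:  p_1=2·16+1=33,  q_1=2·1+0=2
fundamental: x₁=33, y₁=2  (since 1089 − 272·4 = 1)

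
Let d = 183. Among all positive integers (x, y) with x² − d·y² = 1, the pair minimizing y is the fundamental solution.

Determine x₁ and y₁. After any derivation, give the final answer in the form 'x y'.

487 36

√183 → a₀=13, period (1,1,8,1,1,26); ℓ=6 even so k=5
a_0=13:  p_0=13·1+0=13,  q_0=13·0+1=1
…
a_3=8:  p_3=8·27+14=230,  q_3=8·2+1=17
a_4=1:  p_4=1·230+27=257,  q_4=1·17+2=19
a_5=1:  p_5=1·257+230=487,  q_5=1·19+17=36
fundamental: x₁=487, y₁=36  (since 237169 − 183·1296 = 1)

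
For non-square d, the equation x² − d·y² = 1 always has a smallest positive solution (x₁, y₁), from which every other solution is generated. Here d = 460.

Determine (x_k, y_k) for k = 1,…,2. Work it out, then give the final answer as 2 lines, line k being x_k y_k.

√460 = [21; 2,4,3,1,2,10,2,1,3,4,2,42, …], period ℓ=12 (even) → k=11
i=0: a=21 ⇒ p=21, q=1
…
i=2: a=4 ⇒ p=193, q=9
i=3: a=3 ⇒ p=622, q=29
i=4: a=1 ⇒ p=815, q=38
i=5: a=2 ⇒ p=2252, q=105
i=6: a=10 ⇒ p=23335, q=1088
i=7: a=2 ⇒ p=48922, q=2281
i=8: a=1 ⇒ p=72257, q=3369
i=9: a=3 ⇒ p=265693, q=12388
i=10: a=4 ⇒ p=1135029, q=52921
i=11: a=2 ⇒ p=2535751, q=118230
→ (2535751, 118230).  Check: 2535751²=6430033134001, 460·118230²=6430033134000, difference 1.
(x_2, y_2) = (2535751·2535751 + 460·118230·118230, 2535751·118230 + 118230·2535751) = (12860066268001, 599603681460)

2535751 118230
12860066268001 599603681460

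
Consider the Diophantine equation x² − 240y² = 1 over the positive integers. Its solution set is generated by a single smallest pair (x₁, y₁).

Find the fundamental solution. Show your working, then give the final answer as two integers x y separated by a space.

[15; 2,30] for √240; ℓ=2 ⇒ convergent index 1
k=0  a_k=15  p_k/q_k = 15/1
k=1  a_k=2  p_k/q_k = 31/2
(x₁, y₁) = (31, 2);  31² − 240·2² = 1 ✓

31 2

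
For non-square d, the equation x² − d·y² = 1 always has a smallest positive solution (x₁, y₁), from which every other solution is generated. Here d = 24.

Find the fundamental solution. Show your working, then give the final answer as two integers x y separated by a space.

5 1

√24 = [4; 1,8, …], period ℓ=2 (even) → k=1
step 0: (4, 1)  from 4·(1,0) + (0,1)
step 1: (5, 1)  from 1·(4,1) + (1,0)
fundamental: x₁=5, y₁=1  (since 25 − 24·1 = 1)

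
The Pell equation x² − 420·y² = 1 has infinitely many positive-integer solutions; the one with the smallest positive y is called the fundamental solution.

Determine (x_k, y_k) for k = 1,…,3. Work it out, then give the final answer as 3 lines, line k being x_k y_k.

41 2
3361 164
275561 13446

√420 = [20; 2,40, …], period ℓ=2 (even) → k=1
k=0  a_k=20  p_k/q_k = 20/1
k=1  a_k=2  p_k/q_k = 41/2
→ (41, 2).  Check: 41²=1681, 420·2²=1680, difference 1.
n=2: (41,2)∘(41,2) = (41·41+420·2·2, 41·2+2·41) = (3361,164)
n=3: (3361,164)∘(41,2) = (41·3361+420·2·164, 41·164+2·3361) = (275561,13446)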